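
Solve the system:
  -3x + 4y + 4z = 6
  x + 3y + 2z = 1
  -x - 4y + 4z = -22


Using Cramer's rule. Expand each determinant along the first row.
D  = (-3)*[3*4 - 2*(-4)] - 4*[1*4 - 2*(-1)] + 4*[1*(-4) - 3*(-1)]
  = (-3)*(20) - 4*(6) + 4*(-1) = -88
Dx = 6*[3*4 - 2*(-4)] - 4*[1*4 - 2*(-22)] + 4*[1*(-4) - 3*(-22)]
  = 6*(20) - 4*(48) + 4*(62) = 176
Dy = (-3)*[1*4 - 2*(-22)] - 6*[1*4 - 2*(-1)] + 4*[1*(-22) - 1*(-1)]
  = (-3)*(48) - 6*(6) + 4*(-21) = -264
Dz = (-3)*[3*(-22) - 1*(-4)] - 4*[1*(-22) - 1*(-1)] + 6*[1*(-4) - 3*(-1)]
  = (-3)*(-62) - 4*(-21) + 6*(-1) = 264
x = Dx/D = 176/-88 = -2, y = Dy/D = -264/-88 = 3, z = Dz/D = 264/-88 = -3
Check eq1: (-3)(-2) + (4)(3) + (4)(-3) = 6 = 6 ✓
Check eq2: (1)(-2) + (3)(3) + (2)(-3) = 1 = 1 ✓
Check eq3: (-1)(-2) + (-4)(3) + (4)(-3) = -22 = -22 ✓

x = -2, y = 3, z = -3


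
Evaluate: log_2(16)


We need the exponent such that 2^? = 16
2^4 = 16
Therefore log_2(16) = 4

4


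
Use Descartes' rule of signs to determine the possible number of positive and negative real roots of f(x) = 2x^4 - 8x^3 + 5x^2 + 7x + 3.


Descartes' rule of signs:

For positive roots, count sign changes in f(x) = 2x^4 - 8x^3 + 5x^2 + 7x + 3:
Signs of coefficients: +, -, +, +, +
Number of sign changes: 2
Possible positive real roots: 2, 0

For negative roots, examine f(-x) = 2x^4 + 8x^3 + 5x^2 - 7x + 3:
Signs of coefficients: +, +, +, -, +
Number of sign changes: 2
Possible negative real roots: 2, 0

Positive roots: 2 or 0; Negative roots: 2 or 0


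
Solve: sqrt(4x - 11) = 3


Square both sides: 4x - 11 = 3^2 = 9
4x = 9 + 11 = 20
x = 5
Check: sqrt(4*5 - 11) = sqrt(9) = 3 ✓

x = 5


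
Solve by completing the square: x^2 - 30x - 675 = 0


Start: x^2 - 30x - 675 = 0
Move constant: x^2 - 30x = 675
Half of -30 is -15, squared is 225
Add 225 to both sides: x^2 - 30x + 225 = 900
(x - 15)^2 = 900
x - 15 = ±30
x = 15 + 30 = 45 or x = 15 - 30 = -15

x = -15, x = 45


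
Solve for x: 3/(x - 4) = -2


Multiply both sides by (x - 4): 3 = -2(x - 4)
Distribute: 3 = -2x + 8
-2x = 3 - 8 = -5
x = 5/2

x = 5/2


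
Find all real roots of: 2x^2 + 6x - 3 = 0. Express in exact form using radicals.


Using the quadratic formula: x = (-b ± sqrt(b^2 - 4ac)) / (2a)
Here a = 2, b = 6, c = -3
Discriminant = b^2 - 4ac = 6^2 - 4(2)(-3) = 36 + 24 = 60
Since discriminant = 60 > 0, there are two real roots.
x = (-6 ± 2*sqrt(15)) / 4
Simplifying: x = (-3 ± sqrt(15)) / 2
Numerically: x ≈ 0.4365 or x ≈ -3.4365

x = (-3 + sqrt(15)) / 2 or x = (-3 - sqrt(15)) / 2


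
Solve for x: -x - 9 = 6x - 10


Starting with: -x - 9 = 6x - 10
Move all x terms to left: (-1 - 6)x = -10 + 9
Simplify: -7x = -1
Divide both sides by -7: x = 1/7

x = 1/7


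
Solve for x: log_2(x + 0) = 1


Convert to exponential form: x + 0 = 2^1 = 2
x = 2 - 0 = 2
Check: log_2(2 + 0) = log_2(2) = log_2(2) = 1 ✓

x = 2


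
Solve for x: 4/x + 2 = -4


Subtract 2 from both sides: 4/x = -6
Multiply both sides by x: 4 = -6 * x
Divide by -6: x = -2/3

x = -2/3


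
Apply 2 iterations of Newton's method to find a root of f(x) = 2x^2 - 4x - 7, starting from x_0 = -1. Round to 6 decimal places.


Newton's method: x_(n+1) = x_n - f(x_n)/f'(x_n)
f(x) = 2x^2 - 4x - 7
f'(x) = 4x - 4

Iteration 1:
  f(-1.000000) = -1.000000
  f'(-1.000000) = -8.000000
  x_1 = -1.000000 - (-1.000000)/(-8.000000) = -1.125000

Iteration 2:
  f(-1.125000) = 0.031250
  f'(-1.125000) = -8.500000
  x_2 = -1.125000 - (0.031250)/(-8.500000) = -1.121324

x_2 = -1.121324


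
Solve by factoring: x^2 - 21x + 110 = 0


We need two numbers that multiply to 110 and add to -21.
Those numbers are -11 and -10 (since (-11) * (-10) = 110 and (-11) + (-10) = -21).
So x^2 - 21x + 110 = (x - 11)(x - 10) = 0
Setting each factor to zero: x = 11 or x = 10

x = 10, x = 11


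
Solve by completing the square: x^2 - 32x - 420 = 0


Start: x^2 - 32x - 420 = 0
Move constant: x^2 - 32x = 420
Half of -32 is -16, squared is 256
Add 256 to both sides: x^2 - 32x + 256 = 676
(x - 16)^2 = 676
x - 16 = ±26
x = 16 + 26 = 42 or x = 16 - 26 = -10

x = -10, x = 42


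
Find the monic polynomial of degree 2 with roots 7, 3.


A monic polynomial with roots 7, 3 is:
p(x) = (x - 7)(x - 3)
After multiplying by (x - 7): x - 7
After multiplying by (x - 3): x^2 - 10x + 21

x^2 - 10x + 21


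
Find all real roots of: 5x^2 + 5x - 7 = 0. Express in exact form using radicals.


Using the quadratic formula: x = (-b ± sqrt(b^2 - 4ac)) / (2a)
Here a = 5, b = 5, c = -7
Discriminant = b^2 - 4ac = 5^2 - 4(5)(-7) = 25 + 140 = 165
Since discriminant = 165 > 0, there are two real roots.
x = (-5 ± sqrt(165)) / 10
Numerically: x ≈ 0.7845 or x ≈ -1.7845

x = (-5 + sqrt(165)) / 10 or x = (-5 - sqrt(165)) / 10


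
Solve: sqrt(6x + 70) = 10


Square both sides: 6x + 70 = 10^2 = 100
6x = 100 - 70 = 30
x = 5
Check: sqrt(6*5 + 70) = sqrt(100) = 10 ✓

x = 5


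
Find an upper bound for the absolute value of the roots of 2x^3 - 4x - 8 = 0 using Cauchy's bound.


Cauchy's bound: all roots r satisfy |r| <= 1 + max(|a_i/a_n|) for i = 0,...,n-1
where a_n is the leading coefficient.

Coefficients: [2, 0, -4, -8]
Leading coefficient a_n = 2
Ratios |a_i/a_n|: 0, 2, 4
Maximum ratio: 4
Cauchy's bound: |r| <= 1 + 4 = 5

Upper bound = 5


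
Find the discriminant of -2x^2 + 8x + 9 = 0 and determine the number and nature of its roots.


For ax^2 + bx + c = 0, discriminant D = b^2 - 4ac
Here a = -2, b = 8, c = 9
D = (8)^2 - 4(-2)(9) = 64 + 72 = 136

D = 136 > 0 but not a perfect square
The equation has 2 distinct real irrational roots.

Discriminant = 136, 2 distinct real irrational roots


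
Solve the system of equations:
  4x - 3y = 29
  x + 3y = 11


Using Cramer's rule:
Determinant D = (4)(3) - (1)(-3) = 12 + 3 = 15
Dx = (29)(3) - (11)(-3) = 87 + 33 = 120
Dy = (4)(11) - (1)(29) = 44 - 29 = 15
x = Dx/D = 120/15 = 8
y = Dy/D = 15/15 = 1

x = 8, y = 1


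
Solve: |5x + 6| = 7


An absolute value equation |expr| = 7 gives two cases:
Case 1: 5x + 6 = 7
  5x = 1, so x = 1/5
Case 2: 5x + 6 = -7
  5x = -13, so x = -13/5

x = -13/5, x = 1/5


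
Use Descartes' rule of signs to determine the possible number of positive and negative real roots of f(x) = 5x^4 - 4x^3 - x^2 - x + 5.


Descartes' rule of signs:

For positive roots, count sign changes in f(x) = 5x^4 - 4x^3 - x^2 - x + 5:
Signs of coefficients: +, -, -, -, +
Number of sign changes: 2
Possible positive real roots: 2, 0

For negative roots, examine f(-x) = 5x^4 + 4x^3 - x^2 + x + 5:
Signs of coefficients: +, +, -, +, +
Number of sign changes: 2
Possible negative real roots: 2, 0

Positive roots: 2 or 0; Negative roots: 2 or 0


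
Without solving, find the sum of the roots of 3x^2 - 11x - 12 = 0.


By Vieta's formulas for ax^2 + bx + c = 0:
  Sum of roots = -b/a
  Product of roots = c/a

Here a = 3, b = -11, c = -12
Sum = -(-11)/3 = 11/3
Product = -12/3 = -4

Sum = 11/3


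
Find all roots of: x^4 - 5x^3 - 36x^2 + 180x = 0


The constant term is 0, so x = 0 is a root. Factor out x:
  x^3 - 5x^2 - 36x + 180 = 0
Let p(x) = x^3 - 5x^2 - 36x + 180. By the rational root theorem (leading coefficient 1), any rational root is an integer divisor of 180: try ±1, ±2, ... in turn.
Test x = 1: value = 140 ≠ 0.
Test x = -1: value = 210 ≠ 0.
Test x = 2: value = 96 ≠ 0.
Test x = -2: value = 224 ≠ 0.
Test x = 3: value = 54 ≠ 0.
Test x = -3: value = 216 ≠ 0.
Test x = 4: value = 20 ≠ 0.
Test x = -4: value = 180 ≠ 0.
Test x = 5: value = 0 ✓, so (x - 5) is a factor.
Synthetic division by (x - 5): bring down 1; 1(5) - 5 = 0; 0(5) - 36 = -36; (-36)(5) + 180 = 0 → quotient x^2 - 36, remainder 0.
Solve the quadratic x^2 - 36 = 0: discriminant = 0^2 - 4(1)(-36) = 0 + 144 = 144.
sqrt(144) = 12, so x = (0 ± 12)/2: x = 6 or x = -6.
Collecting all roots found:

x = -6, x = 0, x = 5, x = 6


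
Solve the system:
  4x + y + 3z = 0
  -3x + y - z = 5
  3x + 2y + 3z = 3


Using Cramer's rule. Expand each determinant along the first row.
D  = 4*[1*3 - (-1)*2] - 1*[(-3)*3 - (-1)*3] + 3*[(-3)*2 - 1*3]
  = 4*(5) - 1*(-6) + 3*(-9) = -1
Dx = 0*[1*3 - (-1)*2] - 1*[5*3 - (-1)*3] + 3*[5*2 - 1*3]
  = 0*(5) - 1*(18) + 3*(7) = 3
Dy = 4*[5*3 - (-1)*3] - 0*[(-3)*3 - (-1)*3] + 3*[(-3)*3 - 5*3]
  = 4*(18) - 0*(-6) + 3*(-24) = 0
Dz = 4*[1*3 - 5*2] - 1*[(-3)*3 - 5*3] + 0*[(-3)*2 - 1*3]
  = 4*(-7) - 1*(-24) + 0*(-9) = -4
x = Dx/D = 3/-1 = -3, y = Dy/D = 0/-1 = 0, z = Dz/D = -4/-1 = 4
Check eq1: (4)(-3) + (1)(0) + (3)(4) = 0 = 0 ✓
Check eq2: (-3)(-3) + (1)(0) + (-1)(4) = 5 = 5 ✓
Check eq3: (3)(-3) + (2)(0) + (3)(4) = 3 = 3 ✓

x = -3, y = 0, z = 4


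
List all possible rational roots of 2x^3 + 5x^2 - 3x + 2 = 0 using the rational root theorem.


Rational root theorem: possible roots are ±p/q where:
  p divides the constant term (2): p ∈ {1, 2}
  q divides the leading coefficient (2): q ∈ {1, 2}

All possible rational roots: -2, -1, -1/2, 1/2, 1, 2

-2, -1, -1/2, 1/2, 1, 2


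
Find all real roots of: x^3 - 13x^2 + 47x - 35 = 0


Let p(x) = x^3 - 13x^2 + 47x - 35. By the rational root theorem (leading coefficient 1), any rational root is an integer divisor of 35: try ±1, ±2, ... in turn.
Test x = 1: value = 0 ✓, so (x - 1) is a factor.
Synthetic division by (x - 1): bring down 1; 1(1) - 13 = -12; (-12)(1) + 47 = 35; 35(1) - 35 = 0 → quotient x^2 - 12x + 35, remainder 0.
Solve the quadratic x^2 - 12x + 35 = 0: discriminant = (-12)^2 - 4(1)(35) = 144 - 140 = 4.
sqrt(4) = 2, so x = (12 ± 2)/2: x = 7 or x = 5.

x = 1, x = 5, x = 7


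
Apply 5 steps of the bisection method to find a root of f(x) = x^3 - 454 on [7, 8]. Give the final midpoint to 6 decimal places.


f(x) = x^3 - 454
f(7) = -111 < 0
f(8) = 58 > 0

Step 1: midpoint = (7.000000 + 8.000000)/2 = 7.500000
  f(7.500000) = -32.125000
  f(mid) < 0, so root is in [7.500000, 8.000000]

Step 2: midpoint = (7.500000 + 8.000000)/2 = 7.750000
  f(7.750000) = 11.484375
  f(mid) > 0, so root is in [7.500000, 7.750000]

Step 3: midpoint = (7.500000 + 7.750000)/2 = 7.625000
  f(7.625000) = -10.677734
  f(mid) < 0, so root is in [7.625000, 7.750000]

Step 4: midpoint = (7.625000 + 7.750000)/2 = 7.687500
  f(7.687500) = 0.313232
  f(mid) > 0, so root is in [7.625000, 7.687500]

Step 5: midpoint = (7.625000 + 7.687500)/2 = 7.656250
  f(7.656250) = -5.204681
  f(mid) < 0, so root is in [7.656250, 7.687500]

midpoint = 7.656250


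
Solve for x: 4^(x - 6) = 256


Express both sides with the same base.
256 = 4^4
Since the bases match, equate exponents: x - 6 = 4
So x = 4 - (-6) = 10

x = 10


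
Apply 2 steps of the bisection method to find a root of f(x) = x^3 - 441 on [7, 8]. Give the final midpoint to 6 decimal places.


f(x) = x^3 - 441
f(7) = -98 < 0
f(8) = 71 > 0

Step 1: midpoint = (7.000000 + 8.000000)/2 = 7.500000
  f(7.500000) = -19.125000
  f(mid) < 0, so root is in [7.500000, 8.000000]

Step 2: midpoint = (7.500000 + 8.000000)/2 = 7.750000
  f(7.750000) = 24.484375
  f(mid) > 0, so root is in [7.500000, 7.750000]

midpoint = 7.750000


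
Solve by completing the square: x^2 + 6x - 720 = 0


Start: x^2 + 6x - 720 = 0
Move constant: x^2 + 6x = 720
Half of 6 is 3, squared is 9
Add 9 to both sides: x^2 + 6x + 9 = 729
(x + 3)^2 = 729
x + 3 = ±27
x = -3 + 27 = 24 or x = -3 - 27 = -30

x = -30, x = 24


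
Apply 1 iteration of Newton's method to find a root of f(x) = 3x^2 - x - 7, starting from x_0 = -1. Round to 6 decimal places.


Newton's method: x_(n+1) = x_n - f(x_n)/f'(x_n)
f(x) = 3x^2 - x - 7
f'(x) = 6x - 1

Iteration 1:
  f(-1.000000) = -3.000000
  f'(-1.000000) = -7.000000
  x_1 = -1.000000 - (-3.000000)/(-7.000000) = -1.428571

x_1 = -1.428571


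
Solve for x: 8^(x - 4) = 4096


Express both sides with the same base.
4096 = 8^4
Since the bases match, equate exponents: x - 4 = 4
So x = 4 - (-4) = 8

x = 8


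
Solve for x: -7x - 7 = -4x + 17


Starting with: -7x - 7 = -4x + 17
Move all x terms to left: (-7 + 4)x = 17 + 7
Simplify: -3x = 24
Divide both sides by -3: x = -8

x = -8


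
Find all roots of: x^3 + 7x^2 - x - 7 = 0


Let p(x) = x^3 + 7x^2 - x - 7. By the rational root theorem (leading coefficient 1), any rational root is an integer divisor of 7: try ±1, ±2, ... in turn.
Test x = 1: value = 0 ✓, so (x - 1) is a factor.
Synthetic division by (x - 1): bring down 1; 1(1) + 7 = 8; 8(1) - 1 = 7; 7(1) - 7 = 0 → quotient x^2 + 8x + 7, remainder 0.
Solve the quadratic x^2 + 8x + 7 = 0: discriminant = 8^2 - 4(1)(7) = 64 - 28 = 36.
sqrt(36) = 6, so x = (-8 ± 6)/2: x = -1 or x = -7.
Collecting all roots found:

x = -7, x = -1, x = 1


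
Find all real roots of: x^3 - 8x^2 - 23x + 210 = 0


Let p(x) = x^3 - 8x^2 - 23x + 210. By the rational root theorem (leading coefficient 1), any rational root is an integer divisor of 210: try ±1, ±2, ... in turn.
Test x = 1: value = 180 ≠ 0.
Test x = -1: value = 224 ≠ 0.
Test x = 2: value = 140 ≠ 0.
Test x = -2: value = 216 ≠ 0.
Test x = 3: value = 96 ≠ 0.
Test x = -3: value = 180 ≠ 0.
Test x = 5: value = 20 ≠ 0.
Test x = -5: value = 0 ✓, so (x + 5) is a factor.
Synthetic division by (x + 5): bring down 1; 1(-5) - 8 = -13; (-13)(-5) - 23 = 42; 42(-5) + 210 = 0 → quotient x^2 - 13x + 42, remainder 0.
Solve the quadratic x^2 - 13x + 42 = 0: discriminant = (-13)^2 - 4(1)(42) = 169 - 168 = 1.
sqrt(1) = 1, so x = (13 ± 1)/2: x = 7 or x = 6.

x = -5, x = 6, x = 7


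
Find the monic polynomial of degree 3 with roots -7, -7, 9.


A monic polynomial with roots -7, -7, 9 is:
p(x) = (x + 7)(x + 7)(x - 9)
After multiplying by (x + 7): x + 7
After multiplying by (x + 7): x^2 + 14x + 49
After multiplying by (x - 9): x^3 + 5x^2 - 77x - 441

x^3 + 5x^2 - 77x - 441


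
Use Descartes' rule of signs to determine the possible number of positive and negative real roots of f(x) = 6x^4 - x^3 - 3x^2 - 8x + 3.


Descartes' rule of signs:

For positive roots, count sign changes in f(x) = 6x^4 - x^3 - 3x^2 - 8x + 3:
Signs of coefficients: +, -, -, -, +
Number of sign changes: 2
Possible positive real roots: 2, 0

For negative roots, examine f(-x) = 6x^4 + x^3 - 3x^2 + 8x + 3:
Signs of coefficients: +, +, -, +, +
Number of sign changes: 2
Possible negative real roots: 2, 0

Positive roots: 2 or 0; Negative roots: 2 or 0


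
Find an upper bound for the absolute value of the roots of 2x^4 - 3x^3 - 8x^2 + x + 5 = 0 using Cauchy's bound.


Cauchy's bound: all roots r satisfy |r| <= 1 + max(|a_i/a_n|) for i = 0,...,n-1
where a_n is the leading coefficient.

Coefficients: [2, -3, -8, 1, 5]
Leading coefficient a_n = 2
Ratios |a_i/a_n|: 3/2, 4, 1/2, 5/2
Maximum ratio: 4
Cauchy's bound: |r| <= 1 + 4 = 5

Upper bound = 5


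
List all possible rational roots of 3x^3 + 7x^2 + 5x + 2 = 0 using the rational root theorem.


Rational root theorem: possible roots are ±p/q where:
  p divides the constant term (2): p ∈ {1, 2}
  q divides the leading coefficient (3): q ∈ {1, 3}

All possible rational roots: -2, -1, -2/3, -1/3, 1/3, 2/3, 1, 2

-2, -1, -2/3, -1/3, 1/3, 2/3, 1, 2


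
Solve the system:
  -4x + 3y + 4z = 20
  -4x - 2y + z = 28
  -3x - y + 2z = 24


Using Cramer's rule. Expand each determinant along the first row.
D  = (-4)*[(-2)*2 - 1*(-1)] - 3*[(-4)*2 - 1*(-3)] + 4*[(-4)*(-1) - (-2)*(-3)]
  = (-4)*(-3) - 3*(-5) + 4*(-2) = 19
Dx = 20*[(-2)*2 - 1*(-1)] - 3*[28*2 - 1*24] + 4*[28*(-1) - (-2)*24]
  = 20*(-3) - 3*(32) + 4*(20) = -76
Dy = (-4)*[28*2 - 1*24] - 20*[(-4)*2 - 1*(-3)] + 4*[(-4)*24 - 28*(-3)]
  = (-4)*(32) - 20*(-5) + 4*(-12) = -76
Dz = (-4)*[(-2)*24 - 28*(-1)] - 3*[(-4)*24 - 28*(-3)] + 20*[(-4)*(-1) - (-2)*(-3)]
  = (-4)*(-20) - 3*(-12) + 20*(-2) = 76
x = Dx/D = -76/19 = -4, y = Dy/D = -76/19 = -4, z = Dz/D = 76/19 = 4
Check eq1: (-4)(-4) + (3)(-4) + (4)(4) = 20 = 20 ✓
Check eq2: (-4)(-4) + (-2)(-4) + (1)(4) = 28 = 28 ✓
Check eq3: (-3)(-4) + (-1)(-4) + (2)(4) = 24 = 24 ✓

x = -4, y = -4, z = 4


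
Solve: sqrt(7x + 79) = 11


Square both sides: 7x + 79 = 11^2 = 121
7x = 121 - 79 = 42
x = 6
Check: sqrt(7*6 + 79) = sqrt(121) = 11 ✓

x = 6


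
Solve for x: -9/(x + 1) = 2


Multiply both sides by (x + 1): -9 = 2(x + 1)
Distribute: -9 = 2x + 2
2x = -9 - 2 = -11
x = -11/2

x = -11/2


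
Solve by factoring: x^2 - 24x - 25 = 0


We need two numbers that multiply to -25 and add to -24.
Those numbers are 1 and -25 (since 1 * (-25) = -25 and 1 + (-25) = -24).
So x^2 - 24x - 25 = (x + 1)(x - 25) = 0
Setting each factor to zero: x = -1 or x = 25

x = -1, x = 25


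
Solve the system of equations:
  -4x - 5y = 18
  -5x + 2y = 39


Using Cramer's rule:
Determinant D = (-4)(2) - (-5)(-5) = -8 - 25 = -33
Dx = (18)(2) - (39)(-5) = 36 + 195 = 231
Dy = (-4)(39) - (-5)(18) = -156 + 90 = -66
x = Dx/D = 231/-33 = -7
y = Dy/D = -66/-33 = 2

x = -7, y = 2


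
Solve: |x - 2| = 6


An absolute value equation |expr| = 6 gives two cases:
Case 1: x - 2 = 6
  x = 8, so x = 8
Case 2: x - 2 = -6
  x = -4, so x = -4

x = -4, x = 8


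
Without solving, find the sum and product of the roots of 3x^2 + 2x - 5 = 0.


By Vieta's formulas for ax^2 + bx + c = 0:
  Sum of roots = -b/a
  Product of roots = c/a

Here a = 3, b = 2, c = -5
Sum = -(2)/3 = -2/3
Product = -5/3 = -5/3

Sum = -2/3, Product = -5/3


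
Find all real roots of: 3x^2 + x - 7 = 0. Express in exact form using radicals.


Using the quadratic formula: x = (-b ± sqrt(b^2 - 4ac)) / (2a)
Here a = 3, b = 1, c = -7
Discriminant = b^2 - 4ac = 1^2 - 4(3)(-7) = 1 + 84 = 85
Since discriminant = 85 > 0, there are two real roots.
x = (-1 ± sqrt(85)) / 6
Numerically: x ≈ 1.3699 or x ≈ -1.7033

x = (-1 + sqrt(85)) / 6 or x = (-1 - sqrt(85)) / 6


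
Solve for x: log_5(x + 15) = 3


Convert to exponential form: x + 15 = 5^3 = 125
x = 125 - 15 = 110
Check: log_5(110 + 15) = log_5(125) = log_5(125) = 3 ✓

x = 110


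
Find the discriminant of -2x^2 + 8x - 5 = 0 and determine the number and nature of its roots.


For ax^2 + bx + c = 0, discriminant D = b^2 - 4ac
Here a = -2, b = 8, c = -5
D = (8)^2 - 4(-2)(-5) = 64 - 40 = 24

D = 24 > 0 but not a perfect square
The equation has 2 distinct real irrational roots.

Discriminant = 24, 2 distinct real irrational roots


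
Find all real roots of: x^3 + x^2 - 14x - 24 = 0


Let p(x) = x^3 + x^2 - 14x - 24. By the rational root theorem (leading coefficient 1), any rational root is an integer divisor of 24: try ±1, ±2, ... in turn.
Test x = 1: value = -36 ≠ 0.
Test x = -1: value = -10 ≠ 0.
Test x = 2: value = -40 ≠ 0.
Test x = -2: value = 0 ✓, so (x + 2) is a factor.
Synthetic division by (x + 2): bring down 1; 1(-2) + 1 = -1; (-1)(-2) - 14 = -12; (-12)(-2) - 24 = 0 → quotient x^2 - x - 12, remainder 0.
Solve the quadratic x^2 - x - 12 = 0: discriminant = (-1)^2 - 4(1)(-12) = 1 + 48 = 49.
sqrt(49) = 7, so x = (1 ± 7)/2: x = 4 or x = -3.

x = -3, x = -2, x = 4


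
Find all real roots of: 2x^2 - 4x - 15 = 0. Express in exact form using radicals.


Using the quadratic formula: x = (-b ± sqrt(b^2 - 4ac)) / (2a)
Here a = 2, b = -4, c = -15
Discriminant = b^2 - 4ac = (-4)^2 - 4(2)(-15) = 16 + 120 = 136
Since discriminant = 136 > 0, there are two real roots.
x = (4 ± 2*sqrt(34)) / 4
Simplifying: x = (2 ± sqrt(34)) / 2
Numerically: x ≈ 3.9155 or x ≈ -1.9155

x = (2 + sqrt(34)) / 2 or x = (2 - sqrt(34)) / 2


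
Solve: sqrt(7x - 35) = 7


Square both sides: 7x - 35 = 7^2 = 49
7x = 49 + 35 = 84
x = 12
Check: sqrt(7*12 - 35) = sqrt(49) = 7 ✓

x = 12


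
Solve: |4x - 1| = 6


An absolute value equation |expr| = 6 gives two cases:
Case 1: 4x - 1 = 6
  4x = 7, so x = 7/4
Case 2: 4x - 1 = -6
  4x = -5, so x = -5/4

x = -5/4, x = 7/4


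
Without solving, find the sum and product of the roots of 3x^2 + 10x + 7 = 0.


By Vieta's formulas for ax^2 + bx + c = 0:
  Sum of roots = -b/a
  Product of roots = c/a

Here a = 3, b = 10, c = 7
Sum = -(10)/3 = -10/3
Product = 7/3 = 7/3

Sum = -10/3, Product = 7/3


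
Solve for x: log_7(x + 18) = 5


Convert to exponential form: x + 18 = 7^5 = 16807
x = 16807 - 18 = 16789
Check: log_7(16789 + 18) = log_7(16807) = log_7(16807) = 5 ✓

x = 16789


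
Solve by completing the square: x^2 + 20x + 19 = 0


Start: x^2 + 20x + 19 = 0
Move constant: x^2 + 20x = -19
Half of 20 is 10, squared is 100
Add 100 to both sides: x^2 + 20x + 100 = 81
(x + 10)^2 = 81
x + 10 = ±9
x = -10 + 9 = -1 or x = -10 - 9 = -19

x = -19, x = -1


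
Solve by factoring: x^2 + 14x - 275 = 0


We need two numbers that multiply to -275 and add to 14.
Those numbers are -11 and 25 (since (-11) * 25 = -275 and (-11) + 25 = 14).
So x^2 + 14x - 275 = (x - 11)(x + 25) = 0
Setting each factor to zero: x = 11 or x = -25

x = -25, x = 11


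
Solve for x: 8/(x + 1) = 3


Multiply both sides by (x + 1): 8 = 3(x + 1)
Distribute: 8 = 3x + 3
3x = 8 - 3 = 5
x = 5/3

x = 5/3


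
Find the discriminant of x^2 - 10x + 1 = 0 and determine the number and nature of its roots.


For ax^2 + bx + c = 0, discriminant D = b^2 - 4ac
Here a = 1, b = -10, c = 1
D = (-10)^2 - 4(1)(1) = 100 - 4 = 96

D = 96 > 0 but not a perfect square
The equation has 2 distinct real irrational roots.

Discriminant = 96, 2 distinct real irrational roots


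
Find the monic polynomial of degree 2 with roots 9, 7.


A monic polynomial with roots 9, 7 is:
p(x) = (x - 9)(x - 7)
After multiplying by (x - 9): x - 9
After multiplying by (x - 7): x^2 - 16x + 63

x^2 - 16x + 63


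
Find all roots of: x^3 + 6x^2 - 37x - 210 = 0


Let p(x) = x^3 + 6x^2 - 37x - 210. By the rational root theorem (leading coefficient 1), any rational root is an integer divisor of 210: try ±1, ±2, ... in turn.
Test x = 1: value = -240 ≠ 0.
Test x = -1: value = -168 ≠ 0.
Test x = 2: value = -252 ≠ 0.
Test x = -2: value = -120 ≠ 0.
Test x = 3: value = -240 ≠ 0.
Test x = -3: value = -72 ≠ 0.
Test x = 5: value = -120 ≠ 0.
Test x = -5: value = 0 ✓, so (x + 5) is a factor.
Synthetic division by (x + 5): bring down 1; 1(-5) + 6 = 1; 1(-5) - 37 = -42; (-42)(-5) - 210 = 0 → quotient x^2 + x - 42, remainder 0.
Solve the quadratic x^2 + x - 42 = 0: discriminant = 1^2 - 4(1)(-42) = 1 + 168 = 169.
sqrt(169) = 13, so x = (-1 ± 13)/2: x = 6 or x = -7.
Collecting all roots found:

x = -7, x = -5, x = 6


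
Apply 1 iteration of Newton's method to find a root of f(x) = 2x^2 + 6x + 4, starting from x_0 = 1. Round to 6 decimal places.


Newton's method: x_(n+1) = x_n - f(x_n)/f'(x_n)
f(x) = 2x^2 + 6x + 4
f'(x) = 4x + 6

Iteration 1:
  f(1.000000) = 12.000000
  f'(1.000000) = 10.000000
  x_1 = 1.000000 - (12.000000)/(10.000000) = -0.200000

x_1 = -0.200000


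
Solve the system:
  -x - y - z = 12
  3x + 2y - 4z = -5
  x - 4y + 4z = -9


Using Cramer's rule. Expand each determinant along the first row.
D  = (-1)*[2*4 - (-4)*(-4)] - (-1)*[3*4 - (-4)*1] + (-1)*[3*(-4) - 2*1]
  = (-1)*(-8) - (-1)*(16) + (-1)*(-14) = 38
Dx = 12*[2*4 - (-4)*(-4)] - (-1)*[(-5)*4 - (-4)*(-9)] + (-1)*[(-5)*(-4) - 2*(-9)]
  = 12*(-8) - (-1)*(-56) + (-1)*(38) = -190
Dy = (-1)*[(-5)*4 - (-4)*(-9)] - 12*[3*4 - (-4)*1] + (-1)*[3*(-9) - (-5)*1]
  = (-1)*(-56) - 12*(16) + (-1)*(-22) = -114
Dz = (-1)*[2*(-9) - (-5)*(-4)] - (-1)*[3*(-9) - (-5)*1] + 12*[3*(-4) - 2*1]
  = (-1)*(-38) - (-1)*(-22) + 12*(-14) = -152
x = Dx/D = -190/38 = -5, y = Dy/D = -114/38 = -3, z = Dz/D = -152/38 = -4
Check eq1: (-1)(-5) + (-1)(-3) + (-1)(-4) = 12 = 12 ✓
Check eq2: (3)(-5) + (2)(-3) + (-4)(-4) = -5 = -5 ✓
Check eq3: (1)(-5) + (-4)(-3) + (4)(-4) = -9 = -9 ✓

x = -5, y = -3, z = -4


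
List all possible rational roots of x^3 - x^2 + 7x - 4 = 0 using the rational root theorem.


Rational root theorem: possible roots are ±p/q where:
  p divides the constant term (-4): p ∈ {1, 2, 4}
  q divides the leading coefficient (1): q ∈ {1}

All possible rational roots: -4, -2, -1, 1, 2, 4

-4, -2, -1, 1, 2, 4


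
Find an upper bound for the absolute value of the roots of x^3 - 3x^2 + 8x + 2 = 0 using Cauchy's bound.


Cauchy's bound: all roots r satisfy |r| <= 1 + max(|a_i/a_n|) for i = 0,...,n-1
where a_n is the leading coefficient.

Coefficients: [1, -3, 8, 2]
Leading coefficient a_n = 1
Ratios |a_i/a_n|: 3, 8, 2
Maximum ratio: 8
Cauchy's bound: |r| <= 1 + 8 = 9

Upper bound = 9


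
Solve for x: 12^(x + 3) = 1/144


Express both sides with the same base.
1/144 = 12^(-2)
Since the bases match, equate exponents: x + 3 = -2
So x = -2 - (3) = -5

x = -5


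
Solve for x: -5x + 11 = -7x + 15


Starting with: -5x + 11 = -7x + 15
Move all x terms to left: (-5 + 7)x = 15 - 11
Simplify: 2x = 4
Divide both sides by 2: x = 2

x = 2


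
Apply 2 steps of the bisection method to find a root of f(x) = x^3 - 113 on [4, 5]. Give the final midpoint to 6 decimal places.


f(x) = x^3 - 113
f(4) = -49 < 0
f(5) = 12 > 0

Step 1: midpoint = (4.000000 + 5.000000)/2 = 4.500000
  f(4.500000) = -21.875000
  f(mid) < 0, so root is in [4.500000, 5.000000]

Step 2: midpoint = (4.500000 + 5.000000)/2 = 4.750000
  f(4.750000) = -5.828125
  f(mid) < 0, so root is in [4.750000, 5.000000]

midpoint = 4.750000


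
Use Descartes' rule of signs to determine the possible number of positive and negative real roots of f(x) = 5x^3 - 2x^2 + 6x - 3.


Descartes' rule of signs:

For positive roots, count sign changes in f(x) = 5x^3 - 2x^2 + 6x - 3:
Signs of coefficients: +, -, +, -
Number of sign changes: 3
Possible positive real roots: 3, 1

For negative roots, examine f(-x) = -5x^3 - 2x^2 - 6x - 3:
Signs of coefficients: -, -, -, -
Number of sign changes: 0
Possible negative real roots: 0

Positive roots: 3 or 1; Negative roots: 0


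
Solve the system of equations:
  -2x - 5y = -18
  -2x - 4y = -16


Using Cramer's rule:
Determinant D = (-2)(-4) - (-2)(-5) = 8 - 10 = -2
Dx = (-18)(-4) - (-16)(-5) = 72 - 80 = -8
Dy = (-2)(-16) - (-2)(-18) = 32 - 36 = -4
x = Dx/D = -8/-2 = 4
y = Dy/D = -4/-2 = 2

x = 4, y = 2


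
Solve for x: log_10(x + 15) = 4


Convert to exponential form: x + 15 = 10^4 = 10000
x = 10000 - 15 = 9985
Check: log_10(9985 + 15) = log_10(10000) = log_10(10000) = 4 ✓

x = 9985


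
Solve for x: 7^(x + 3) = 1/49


Express both sides with the same base.
1/49 = 7^(-2)
Since the bases match, equate exponents: x + 3 = -2
So x = -2 - (3) = -5

x = -5


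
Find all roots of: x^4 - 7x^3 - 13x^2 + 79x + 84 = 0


Let p(x) = x^4 - 7x^3 - 13x^2 + 79x + 84. By the rational root theorem (leading coefficient 1), any rational root is an integer divisor of 84: try ±1, ±2, ... in turn.
Test x = 1: value = 144 ≠ 0.
Test x = -1: value = 0 ✓, so (x + 1) is a factor.
Synthetic division by (x + 1): bring down 1; 1(-1) - 7 = -8; (-8)(-1) - 13 = -5; (-5)(-1) + 79 = 84; 84(-1) + 84 = 0 → quotient x^3 - 8x^2 - 5x + 84, remainder 0.
Continue with the quotient x^3 - 8x^2 - 5x + 84 (candidates must divide 84; re-test x = -1 first in case it repeats).
Test x = -1: value = 80 ≠ 0.
Test x = 2: value = 50 ≠ 0.
Test x = -2: value = 54 ≠ 0.
Test x = 3: value = 24 ≠ 0.
Test x = -3: value = 0 ✓, so (x + 3) is a factor.
Synthetic division by (x + 3): bring down 1; 1(-3) - 8 = -11; (-11)(-3) - 5 = 28; 28(-3) + 84 = 0 → quotient x^2 - 11x + 28, remainder 0.
Solve the quadratic x^2 - 11x + 28 = 0: discriminant = (-11)^2 - 4(1)(28) = 121 - 112 = 9.
sqrt(9) = 3, so x = (11 ± 3)/2: x = 7 or x = 4.
Collecting all roots found:

x = -3, x = -1, x = 4, x = 7


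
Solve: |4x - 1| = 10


An absolute value equation |expr| = 10 gives two cases:
Case 1: 4x - 1 = 10
  4x = 11, so x = 11/4
Case 2: 4x - 1 = -10
  4x = -9, so x = -9/4

x = -9/4, x = 11/4


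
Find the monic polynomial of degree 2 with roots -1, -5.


A monic polynomial with roots -1, -5 is:
p(x) = (x + 1)(x + 5)
After multiplying by (x + 1): x + 1
After multiplying by (x + 5): x^2 + 6x + 5

x^2 + 6x + 5


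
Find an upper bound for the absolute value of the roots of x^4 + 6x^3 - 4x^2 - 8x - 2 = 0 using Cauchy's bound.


Cauchy's bound: all roots r satisfy |r| <= 1 + max(|a_i/a_n|) for i = 0,...,n-1
where a_n is the leading coefficient.

Coefficients: [1, 6, -4, -8, -2]
Leading coefficient a_n = 1
Ratios |a_i/a_n|: 6, 4, 8, 2
Maximum ratio: 8
Cauchy's bound: |r| <= 1 + 8 = 9

Upper bound = 9


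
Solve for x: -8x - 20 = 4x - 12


Starting with: -8x - 20 = 4x - 12
Move all x terms to left: (-8 - 4)x = -12 + 20
Simplify: -12x = 8
Divide both sides by -12: x = -2/3

x = -2/3


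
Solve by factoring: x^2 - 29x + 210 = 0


We need two numbers that multiply to 210 and add to -29.
Those numbers are -15 and -14 (since (-15) * (-14) = 210 and (-15) + (-14) = -29).
So x^2 - 29x + 210 = (x - 15)(x - 14) = 0
Setting each factor to zero: x = 15 or x = 14

x = 14, x = 15


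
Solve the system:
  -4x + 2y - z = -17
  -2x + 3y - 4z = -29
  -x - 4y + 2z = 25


Using Cramer's rule. Expand each determinant along the first row.
D  = (-4)*[3*2 - (-4)*(-4)] - 2*[(-2)*2 - (-4)*(-1)] + (-1)*[(-2)*(-4) - 3*(-1)]
  = (-4)*(-10) - 2*(-8) + (-1)*(11) = 45
Dx = (-17)*[3*2 - (-4)*(-4)] - 2*[(-29)*2 - (-4)*25] + (-1)*[(-29)*(-4) - 3*25]
  = (-17)*(-10) - 2*(42) + (-1)*(41) = 45
Dy = (-4)*[(-29)*2 - (-4)*25] - (-17)*[(-2)*2 - (-4)*(-1)] + (-1)*[(-2)*25 - (-29)*(-1)]
  = (-4)*(42) - (-17)*(-8) + (-1)*(-79) = -225
Dz = (-4)*[3*25 - (-29)*(-4)] - 2*[(-2)*25 - (-29)*(-1)] + (-17)*[(-2)*(-4) - 3*(-1)]
  = (-4)*(-41) - 2*(-79) + (-17)*(11) = 135
x = Dx/D = 45/45 = 1, y = Dy/D = -225/45 = -5, z = Dz/D = 135/45 = 3
Check eq1: (-4)(1) + (2)(-5) + (-1)(3) = -17 = -17 ✓
Check eq2: (-2)(1) + (3)(-5) + (-4)(3) = -29 = -29 ✓
Check eq3: (-1)(1) + (-4)(-5) + (2)(3) = 25 = 25 ✓

x = 1, y = -5, z = 3


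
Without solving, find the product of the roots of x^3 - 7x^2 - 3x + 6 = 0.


By Vieta's formulas for x^3 + bx^2 + cx + d = 0:
  r1 + r2 + r3 = -b/a = 7
  r1*r2 + r1*r3 + r2*r3 = c/a = -3
  r1*r2*r3 = -d/a = -6


Product = -6


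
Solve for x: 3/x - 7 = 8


Subtract -7 from both sides: 3/x = 15
Multiply both sides by x: 3 = 15 * x
Divide by 15: x = 1/5

x = 1/5


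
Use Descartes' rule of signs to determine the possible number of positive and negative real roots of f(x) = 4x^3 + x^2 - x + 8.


Descartes' rule of signs:

For positive roots, count sign changes in f(x) = 4x^3 + x^2 - x + 8:
Signs of coefficients: +, +, -, +
Number of sign changes: 2
Possible positive real roots: 2, 0

For negative roots, examine f(-x) = -4x^3 + x^2 + x + 8:
Signs of coefficients: -, +, +, +
Number of sign changes: 1
Possible negative real roots: 1

Positive roots: 2 or 0; Negative roots: 1


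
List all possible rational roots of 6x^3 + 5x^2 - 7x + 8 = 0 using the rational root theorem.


Rational root theorem: possible roots are ±p/q where:
  p divides the constant term (8): p ∈ {1, 2, 4, 8}
  q divides the leading coefficient (6): q ∈ {1, 2, 3, 6}

All possible rational roots: -8, -4, -8/3, -2, -4/3, -1, -2/3, -1/2, -1/3, -1/6, 1/6, 1/3, 1/2, 2/3, 1, 4/3, 2, 8/3, 4, 8

-8, -4, -8/3, -2, -4/3, -1, -2/3, -1/2, -1/3, -1/6, 1/6, 1/3, 1/2, 2/3, 1, 4/3, 2, 8/3, 4, 8


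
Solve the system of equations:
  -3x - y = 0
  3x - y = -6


Using Cramer's rule:
Determinant D = (-3)(-1) - (3)(-1) = 3 + 3 = 6
Dx = (0)(-1) - (-6)(-1) = 0 - 6 = -6
Dy = (-3)(-6) - (3)(0) = 18 - 0 = 18
x = Dx/D = -6/6 = -1
y = Dy/D = 18/6 = 3

x = -1, y = 3


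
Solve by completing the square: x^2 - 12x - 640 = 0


Start: x^2 - 12x - 640 = 0
Move constant: x^2 - 12x = 640
Half of -12 is -6, squared is 36
Add 36 to both sides: x^2 - 12x + 36 = 676
(x - 6)^2 = 676
x - 6 = ±26
x = 6 + 26 = 32 or x = 6 - 26 = -20

x = -20, x = 32


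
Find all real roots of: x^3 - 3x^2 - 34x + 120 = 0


Let p(x) = x^3 - 3x^2 - 34x + 120. By the rational root theorem (leading coefficient 1), any rational root is an integer divisor of 120: try ±1, ±2, ... in turn.
Test x = 1: value = 84 ≠ 0.
Test x = -1: value = 150 ≠ 0.
Test x = 2: value = 48 ≠ 0.
Test x = -2: value = 168 ≠ 0.
Test x = 3: value = 18 ≠ 0.
Test x = -3: value = 168 ≠ 0.
Test x = 4: value = 0 ✓, so (x - 4) is a factor.
Synthetic division by (x - 4): bring down 1; 1(4) - 3 = 1; 1(4) - 34 = -30; (-30)(4) + 120 = 0 → quotient x^2 + x - 30, remainder 0.
Solve the quadratic x^2 + x - 30 = 0: discriminant = 1^2 - 4(1)(-30) = 1 + 120 = 121.
sqrt(121) = 11, so x = (-1 ± 11)/2: x = 5 or x = -6.

x = -6, x = 4, x = 5


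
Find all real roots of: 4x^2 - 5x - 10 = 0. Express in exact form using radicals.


Using the quadratic formula: x = (-b ± sqrt(b^2 - 4ac)) / (2a)
Here a = 4, b = -5, c = -10
Discriminant = b^2 - 4ac = (-5)^2 - 4(4)(-10) = 25 + 160 = 185
Since discriminant = 185 > 0, there are two real roots.
x = (5 ± sqrt(185)) / 8
Numerically: x ≈ 2.3252 or x ≈ -1.0752

x = (5 + sqrt(185)) / 8 or x = (5 - sqrt(185)) / 8


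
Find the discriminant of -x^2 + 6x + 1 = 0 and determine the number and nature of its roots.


For ax^2 + bx + c = 0, discriminant D = b^2 - 4ac
Here a = -1, b = 6, c = 1
D = (6)^2 - 4(-1)(1) = 36 + 4 = 40

D = 40 > 0 but not a perfect square
The equation has 2 distinct real irrational roots.

Discriminant = 40, 2 distinct real irrational roots


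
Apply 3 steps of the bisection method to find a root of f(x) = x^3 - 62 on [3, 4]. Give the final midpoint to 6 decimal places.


f(x) = x^3 - 62
f(3) = -35 < 0
f(4) = 2 > 0

Step 1: midpoint = (3.000000 + 4.000000)/2 = 3.500000
  f(3.500000) = -19.125000
  f(mid) < 0, so root is in [3.500000, 4.000000]

Step 2: midpoint = (3.500000 + 4.000000)/2 = 3.750000
  f(3.750000) = -9.265625
  f(mid) < 0, so root is in [3.750000, 4.000000]

Step 3: midpoint = (3.750000 + 4.000000)/2 = 3.875000
  f(3.875000) = -3.814453
  f(mid) < 0, so root is in [3.875000, 4.000000]

midpoint = 3.875000


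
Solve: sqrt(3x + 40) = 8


Square both sides: 3x + 40 = 8^2 = 64
3x = 64 - 40 = 24
x = 8
Check: sqrt(3*8 + 40) = sqrt(64) = 8 ✓

x = 8


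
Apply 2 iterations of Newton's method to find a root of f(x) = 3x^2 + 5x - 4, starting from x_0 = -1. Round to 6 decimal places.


Newton's method: x_(n+1) = x_n - f(x_n)/f'(x_n)
f(x) = 3x^2 + 5x - 4
f'(x) = 6x + 5

Iteration 1:
  f(-1.000000) = -6.000000
  f'(-1.000000) = -1.000000
  x_1 = -1.000000 - (-6.000000)/(-1.000000) = -7.000000

Iteration 2:
  f(-7.000000) = 108.000000
  f'(-7.000000) = -37.000000
  x_2 = -7.000000 - (108.000000)/(-37.000000) = -4.081081

x_2 = -4.081081


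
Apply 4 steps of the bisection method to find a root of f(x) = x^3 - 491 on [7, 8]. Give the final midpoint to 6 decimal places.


f(x) = x^3 - 491
f(7) = -148 < 0
f(8) = 21 > 0

Step 1: midpoint = (7.000000 + 8.000000)/2 = 7.500000
  f(7.500000) = -69.125000
  f(mid) < 0, so root is in [7.500000, 8.000000]

Step 2: midpoint = (7.500000 + 8.000000)/2 = 7.750000
  f(7.750000) = -25.515625
  f(mid) < 0, so root is in [7.750000, 8.000000]

Step 3: midpoint = (7.750000 + 8.000000)/2 = 7.875000
  f(7.875000) = -2.626953
  f(mid) < 0, so root is in [7.875000, 8.000000]

Step 4: midpoint = (7.875000 + 8.000000)/2 = 7.937500
  f(7.937500) = 9.093506
  f(mid) > 0, so root is in [7.875000, 7.937500]

midpoint = 7.937500


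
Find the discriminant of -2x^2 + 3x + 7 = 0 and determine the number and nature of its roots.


For ax^2 + bx + c = 0, discriminant D = b^2 - 4ac
Here a = -2, b = 3, c = 7
D = (3)^2 - 4(-2)(7) = 9 + 56 = 65

D = 65 > 0 but not a perfect square
The equation has 2 distinct real irrational roots.

Discriminant = 65, 2 distinct real irrational roots


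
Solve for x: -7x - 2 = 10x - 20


Starting with: -7x - 2 = 10x - 20
Move all x terms to left: (-7 - 10)x = -20 + 2
Simplify: -17x = -18
Divide both sides by -17: x = 18/17

x = 18/17


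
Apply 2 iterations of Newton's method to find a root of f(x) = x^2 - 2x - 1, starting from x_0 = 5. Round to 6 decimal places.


Newton's method: x_(n+1) = x_n - f(x_n)/f'(x_n)
f(x) = x^2 - 2x - 1
f'(x) = 2x - 2

Iteration 1:
  f(5.000000) = 14.000000
  f'(5.000000) = 8.000000
  x_1 = 5.000000 - (14.000000)/(8.000000) = 3.250000

Iteration 2:
  f(3.250000) = 3.062500
  f'(3.250000) = 4.500000
  x_2 = 3.250000 - (3.062500)/(4.500000) = 2.569444

x_2 = 2.569444


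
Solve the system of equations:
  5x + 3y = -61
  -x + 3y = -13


Using Cramer's rule:
Determinant D = (5)(3) - (-1)(3) = 15 + 3 = 18
Dx = (-61)(3) - (-13)(3) = -183 + 39 = -144
Dy = (5)(-13) - (-1)(-61) = -65 - 61 = -126
x = Dx/D = -144/18 = -8
y = Dy/D = -126/18 = -7

x = -8, y = -7


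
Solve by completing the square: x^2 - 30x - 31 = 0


Start: x^2 - 30x - 31 = 0
Move constant: x^2 - 30x = 31
Half of -30 is -15, squared is 225
Add 225 to both sides: x^2 - 30x + 225 = 256
(x - 15)^2 = 256
x - 15 = ±16
x = 15 + 16 = 31 or x = 15 - 16 = -1

x = -1, x = 31


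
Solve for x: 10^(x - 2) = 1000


Express both sides with the same base.
1000 = 10^3
Since the bases match, equate exponents: x - 2 = 3
So x = 3 - (-2) = 5

x = 5


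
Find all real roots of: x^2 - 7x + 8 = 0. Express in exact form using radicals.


Using the quadratic formula: x = (-b ± sqrt(b^2 - 4ac)) / (2a)
Here a = 1, b = -7, c = 8
Discriminant = b^2 - 4ac = (-7)^2 - 4(1)(8) = 49 - 32 = 17
Since discriminant = 17 > 0, there are two real roots.
x = (7 ± sqrt(17)) / 2
Numerically: x ≈ 5.5616 or x ≈ 1.4384

x = (7 + sqrt(17)) / 2 or x = (7 - sqrt(17)) / 2


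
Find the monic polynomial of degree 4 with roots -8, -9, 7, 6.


A monic polynomial with roots -8, -9, 7, 6 is:
p(x) = (x + 8)(x + 9)(x - 7)(x - 6)
After multiplying by (x + 8): x + 8
After multiplying by (x + 9): x^2 + 17x + 72
After multiplying by (x - 7): x^3 + 10x^2 - 47x - 504
After multiplying by (x - 6): x^4 + 4x^3 - 107x^2 - 222x + 3024

x^4 + 4x^3 - 107x^2 - 222x + 3024


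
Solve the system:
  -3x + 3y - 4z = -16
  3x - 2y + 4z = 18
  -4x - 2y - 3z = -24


Using Cramer's rule. Expand each determinant along the first row.
D  = (-3)*[(-2)*(-3) - 4*(-2)] - 3*[3*(-3) - 4*(-4)] + (-4)*[3*(-2) - (-2)*(-4)]
  = (-3)*(14) - 3*(7) + (-4)*(-14) = -7
Dx = (-16)*[(-2)*(-3) - 4*(-2)] - 3*[18*(-3) - 4*(-24)] + (-4)*[18*(-2) - (-2)*(-24)]
  = (-16)*(14) - 3*(42) + (-4)*(-84) = -14
Dy = (-3)*[18*(-3) - 4*(-24)] - (-16)*[3*(-3) - 4*(-4)] + (-4)*[3*(-24) - 18*(-4)]
  = (-3)*(42) - (-16)*(7) + (-4)*(0) = -14
Dz = (-3)*[(-2)*(-24) - 18*(-2)] - 3*[3*(-24) - 18*(-4)] + (-16)*[3*(-2) - (-2)*(-4)]
  = (-3)*(84) - 3*(0) + (-16)*(-14) = -28
x = Dx/D = -14/-7 = 2, y = Dy/D = -14/-7 = 2, z = Dz/D = -28/-7 = 4
Check eq1: (-3)(2) + (3)(2) + (-4)(4) = -16 = -16 ✓
Check eq2: (3)(2) + (-2)(2) + (4)(4) = 18 = 18 ✓
Check eq3: (-4)(2) + (-2)(2) + (-3)(4) = -24 = -24 ✓

x = 2, y = 2, z = 4


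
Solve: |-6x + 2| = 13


An absolute value equation |expr| = 13 gives two cases:
Case 1: -6x + 2 = 13
  -6x = 11, so x = -11/6
Case 2: -6x + 2 = -13
  -6x = -15, so x = 5/2

x = -11/6, x = 5/2


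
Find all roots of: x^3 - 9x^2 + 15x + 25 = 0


Let p(x) = x^3 - 9x^2 + 15x + 25. By the rational root theorem (leading coefficient 1), any rational root is an integer divisor of 25: try ±1, ±2, ... in turn.
Test x = 1: value = 32 ≠ 0.
Test x = -1: value = 0 ✓, so (x + 1) is a factor.
Synthetic division by (x + 1): bring down 1; 1(-1) - 9 = -10; (-10)(-1) + 15 = 25; 25(-1) + 25 = 0 → quotient x^2 - 10x + 25, remainder 0.
Solve the quadratic x^2 - 10x + 25 = 0: discriminant = (-10)^2 - 4(1)(25) = 100 - 100 = 0.
Discriminant = 0, so a double root: x = 10/2 = 5.
Collecting all roots found:

x = -1, x = 5 (multiplicity 2)


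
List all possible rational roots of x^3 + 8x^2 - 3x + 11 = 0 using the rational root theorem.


Rational root theorem: possible roots are ±p/q where:
  p divides the constant term (11): p ∈ {1, 11}
  q divides the leading coefficient (1): q ∈ {1}

All possible rational roots: -11, -1, 1, 11

-11, -1, 1, 11


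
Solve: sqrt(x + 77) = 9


Square both sides: x + 77 = 9^2 = 81
x = 81 - 77 = 4
x = 4
Check: sqrt(1*4 + 77) = sqrt(81) = 9 ✓

x = 4


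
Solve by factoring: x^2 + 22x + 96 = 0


We need two numbers that multiply to 96 and add to 22.
Those numbers are 16 and 6 (since 16 * 6 = 96 and 16 + 6 = 22).
So x^2 + 22x + 96 = (x + 16)(x + 6) = 0
Setting each factor to zero: x = -16 or x = -6

x = -16, x = -6


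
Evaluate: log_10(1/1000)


We need the exponent such that 10^? = 1/1000
10^(-3) = 1/10^3 = 1/1000
Therefore log_10(1/1000) = -3

-3
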